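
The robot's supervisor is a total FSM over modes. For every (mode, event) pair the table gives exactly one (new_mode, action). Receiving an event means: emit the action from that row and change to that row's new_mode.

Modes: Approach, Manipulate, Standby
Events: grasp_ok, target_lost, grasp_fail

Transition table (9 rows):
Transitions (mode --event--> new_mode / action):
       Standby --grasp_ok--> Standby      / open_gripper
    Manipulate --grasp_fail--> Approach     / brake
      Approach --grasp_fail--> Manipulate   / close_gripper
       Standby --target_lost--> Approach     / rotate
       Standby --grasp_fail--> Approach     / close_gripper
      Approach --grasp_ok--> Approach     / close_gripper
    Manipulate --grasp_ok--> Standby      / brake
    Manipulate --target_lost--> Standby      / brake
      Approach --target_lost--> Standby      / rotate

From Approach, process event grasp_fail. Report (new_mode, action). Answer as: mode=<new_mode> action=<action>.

current mode = Approach; filter table to that mode:
  (Approach, grasp_fail) → (Manipulate, close_gripper)  ← event matches
  (Approach, grasp_ok) → (Approach, close_gripper)
  (Approach, target_lost) → (Standby, rotate)
event = grasp_fail selects (Manipulate, close_gripper)

mode=Manipulate action=close_gripper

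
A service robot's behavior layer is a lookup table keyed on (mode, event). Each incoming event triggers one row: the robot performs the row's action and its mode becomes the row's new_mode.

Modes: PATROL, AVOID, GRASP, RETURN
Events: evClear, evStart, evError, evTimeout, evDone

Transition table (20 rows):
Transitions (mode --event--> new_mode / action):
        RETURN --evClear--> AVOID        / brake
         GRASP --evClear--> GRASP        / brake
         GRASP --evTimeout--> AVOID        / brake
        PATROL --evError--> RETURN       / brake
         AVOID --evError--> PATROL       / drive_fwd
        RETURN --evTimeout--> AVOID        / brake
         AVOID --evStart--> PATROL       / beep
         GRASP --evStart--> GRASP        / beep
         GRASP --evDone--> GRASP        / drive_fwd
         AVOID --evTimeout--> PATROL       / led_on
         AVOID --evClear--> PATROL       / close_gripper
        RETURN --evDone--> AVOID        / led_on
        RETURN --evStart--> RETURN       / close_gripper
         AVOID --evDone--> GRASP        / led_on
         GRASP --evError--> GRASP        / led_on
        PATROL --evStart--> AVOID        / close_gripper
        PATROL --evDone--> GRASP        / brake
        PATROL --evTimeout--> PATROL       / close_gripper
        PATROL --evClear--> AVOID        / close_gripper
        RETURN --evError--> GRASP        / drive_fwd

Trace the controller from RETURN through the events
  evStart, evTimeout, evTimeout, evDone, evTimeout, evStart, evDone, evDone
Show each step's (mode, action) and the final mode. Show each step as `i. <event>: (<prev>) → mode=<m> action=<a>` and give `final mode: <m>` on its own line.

1. evStart: (RETURN) → mode=RETURN action=close_gripper
2. evTimeout: (RETURN) → mode=AVOID action=brake
3. evTimeout: (AVOID) → mode=PATROL action=led_on
4. evDone: (PATROL) → mode=GRASP action=brake
5. evTimeout: (GRASP) → mode=AVOID action=brake
6. evStart: (AVOID) → mode=PATROL action=beep
7. evDone: (PATROL) → mode=GRASP action=brake
8. evDone: (GRASP) → mode=GRASP action=drive_fwd

final mode: GRASP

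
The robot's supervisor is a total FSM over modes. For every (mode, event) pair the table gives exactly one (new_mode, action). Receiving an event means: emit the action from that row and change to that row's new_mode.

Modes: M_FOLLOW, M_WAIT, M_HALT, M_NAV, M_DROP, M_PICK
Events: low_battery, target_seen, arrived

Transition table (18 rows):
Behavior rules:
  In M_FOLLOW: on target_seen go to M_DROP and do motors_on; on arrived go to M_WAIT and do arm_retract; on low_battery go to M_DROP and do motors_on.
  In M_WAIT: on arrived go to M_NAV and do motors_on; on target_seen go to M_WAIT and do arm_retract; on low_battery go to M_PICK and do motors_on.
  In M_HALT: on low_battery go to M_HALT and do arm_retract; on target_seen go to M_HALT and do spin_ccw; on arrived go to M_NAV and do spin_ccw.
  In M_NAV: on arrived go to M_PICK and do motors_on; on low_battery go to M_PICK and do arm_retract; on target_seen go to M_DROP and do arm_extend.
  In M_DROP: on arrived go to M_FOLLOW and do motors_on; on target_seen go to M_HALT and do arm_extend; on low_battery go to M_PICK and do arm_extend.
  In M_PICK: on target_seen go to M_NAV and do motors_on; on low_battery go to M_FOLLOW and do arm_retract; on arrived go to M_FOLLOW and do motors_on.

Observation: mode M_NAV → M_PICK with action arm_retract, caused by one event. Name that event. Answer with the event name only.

try low_battery: (M_NAV, low_battery) → (M_PICK, arm_retract)  ← matches
try target_seen: (M_NAV, target_seen) → (M_DROP, arm_extend)
try arrived: (M_NAV, arrived) → (M_PICK, motors_on)

low_battery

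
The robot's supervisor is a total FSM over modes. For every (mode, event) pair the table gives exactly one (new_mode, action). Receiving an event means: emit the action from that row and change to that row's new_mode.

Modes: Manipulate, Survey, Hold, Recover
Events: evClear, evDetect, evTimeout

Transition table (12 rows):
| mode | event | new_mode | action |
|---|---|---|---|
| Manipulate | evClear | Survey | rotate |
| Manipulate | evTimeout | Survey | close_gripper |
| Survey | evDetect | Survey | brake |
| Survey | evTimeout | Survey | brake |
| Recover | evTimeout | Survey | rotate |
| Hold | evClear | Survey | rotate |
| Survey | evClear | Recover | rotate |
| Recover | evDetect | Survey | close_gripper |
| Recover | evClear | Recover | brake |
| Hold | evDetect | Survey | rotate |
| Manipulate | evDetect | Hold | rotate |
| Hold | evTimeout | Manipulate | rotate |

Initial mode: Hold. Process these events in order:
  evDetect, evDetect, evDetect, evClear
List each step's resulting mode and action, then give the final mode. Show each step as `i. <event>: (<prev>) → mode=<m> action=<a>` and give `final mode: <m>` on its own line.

1. evDetect: (Hold) → mode=Survey action=rotate
2. evDetect: (Survey) → mode=Survey action=brake
3. evDetect: (Survey) → mode=Survey action=brake
4. evClear: (Survey) → mode=Recover action=rotate

final mode: Recover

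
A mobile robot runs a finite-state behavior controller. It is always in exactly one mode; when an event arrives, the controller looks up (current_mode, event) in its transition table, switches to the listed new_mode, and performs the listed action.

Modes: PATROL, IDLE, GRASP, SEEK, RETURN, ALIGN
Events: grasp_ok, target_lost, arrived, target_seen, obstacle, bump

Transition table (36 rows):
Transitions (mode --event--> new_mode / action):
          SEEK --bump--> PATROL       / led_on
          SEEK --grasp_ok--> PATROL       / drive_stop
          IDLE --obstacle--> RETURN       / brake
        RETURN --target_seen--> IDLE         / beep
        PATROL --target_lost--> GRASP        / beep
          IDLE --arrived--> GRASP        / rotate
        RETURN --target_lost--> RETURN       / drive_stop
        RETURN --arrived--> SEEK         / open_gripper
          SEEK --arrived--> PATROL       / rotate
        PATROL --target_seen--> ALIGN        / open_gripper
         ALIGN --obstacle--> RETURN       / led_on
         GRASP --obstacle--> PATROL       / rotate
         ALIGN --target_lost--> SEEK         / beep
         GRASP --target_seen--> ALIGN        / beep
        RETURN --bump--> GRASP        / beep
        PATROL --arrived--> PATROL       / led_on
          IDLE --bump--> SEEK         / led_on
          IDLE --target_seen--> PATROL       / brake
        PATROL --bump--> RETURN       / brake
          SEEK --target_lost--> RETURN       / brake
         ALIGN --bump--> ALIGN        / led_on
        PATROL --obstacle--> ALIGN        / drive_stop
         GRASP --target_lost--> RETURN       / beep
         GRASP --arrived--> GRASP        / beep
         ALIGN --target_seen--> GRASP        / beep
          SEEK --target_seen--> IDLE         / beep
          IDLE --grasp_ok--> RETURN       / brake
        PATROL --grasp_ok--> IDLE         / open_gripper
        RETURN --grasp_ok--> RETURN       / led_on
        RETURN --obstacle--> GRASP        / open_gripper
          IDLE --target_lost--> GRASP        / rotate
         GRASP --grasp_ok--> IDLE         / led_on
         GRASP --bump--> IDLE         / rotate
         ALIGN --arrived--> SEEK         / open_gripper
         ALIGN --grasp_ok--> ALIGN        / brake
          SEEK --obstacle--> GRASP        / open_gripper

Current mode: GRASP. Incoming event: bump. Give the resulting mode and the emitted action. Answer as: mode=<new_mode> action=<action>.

current mode = GRASP; filter table to that mode:
  (GRASP, obstacle) → (PATROL, rotate)
  (GRASP, target_seen) → (ALIGN, beep)
  (GRASP, target_lost) → (RETURN, beep)
  (GRASP, arrived) → (GRASP, beep)
  (GRASP, grasp_ok) → (IDLE, led_on)
  (GRASP, bump) → (IDLE, rotate)  ← event matches
event = bump selects (IDLE, rotate)

mode=IDLE action=rotate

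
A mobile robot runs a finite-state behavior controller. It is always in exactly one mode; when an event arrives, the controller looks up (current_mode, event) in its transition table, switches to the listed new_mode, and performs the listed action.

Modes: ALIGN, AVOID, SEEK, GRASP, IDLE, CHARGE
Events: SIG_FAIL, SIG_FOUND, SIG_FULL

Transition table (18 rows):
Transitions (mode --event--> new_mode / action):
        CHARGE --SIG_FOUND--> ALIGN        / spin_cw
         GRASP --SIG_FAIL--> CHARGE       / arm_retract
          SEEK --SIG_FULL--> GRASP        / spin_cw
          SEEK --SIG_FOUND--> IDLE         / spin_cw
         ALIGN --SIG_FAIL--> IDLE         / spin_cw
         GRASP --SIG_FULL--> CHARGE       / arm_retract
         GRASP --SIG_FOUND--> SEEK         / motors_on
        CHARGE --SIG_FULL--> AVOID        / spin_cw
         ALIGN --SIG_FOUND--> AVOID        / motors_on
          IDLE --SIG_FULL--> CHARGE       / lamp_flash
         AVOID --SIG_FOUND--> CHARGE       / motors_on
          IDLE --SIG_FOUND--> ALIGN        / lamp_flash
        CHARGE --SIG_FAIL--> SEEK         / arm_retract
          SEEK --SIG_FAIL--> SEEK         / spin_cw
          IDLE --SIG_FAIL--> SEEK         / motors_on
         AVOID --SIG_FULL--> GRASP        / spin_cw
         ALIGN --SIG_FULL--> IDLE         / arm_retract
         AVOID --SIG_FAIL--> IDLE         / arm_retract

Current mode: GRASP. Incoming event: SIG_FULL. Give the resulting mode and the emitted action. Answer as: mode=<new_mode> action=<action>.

current mode = GRASP; filter table to that mode:
  (GRASP, SIG_FAIL) → (CHARGE, arm_retract)
  (GRASP, SIG_FULL) → (CHARGE, arm_retract)  ← event matches
  (GRASP, SIG_FOUND) → (SEEK, motors_on)
event = SIG_FULL selects (CHARGE, arm_retract)

mode=CHARGE action=arm_retract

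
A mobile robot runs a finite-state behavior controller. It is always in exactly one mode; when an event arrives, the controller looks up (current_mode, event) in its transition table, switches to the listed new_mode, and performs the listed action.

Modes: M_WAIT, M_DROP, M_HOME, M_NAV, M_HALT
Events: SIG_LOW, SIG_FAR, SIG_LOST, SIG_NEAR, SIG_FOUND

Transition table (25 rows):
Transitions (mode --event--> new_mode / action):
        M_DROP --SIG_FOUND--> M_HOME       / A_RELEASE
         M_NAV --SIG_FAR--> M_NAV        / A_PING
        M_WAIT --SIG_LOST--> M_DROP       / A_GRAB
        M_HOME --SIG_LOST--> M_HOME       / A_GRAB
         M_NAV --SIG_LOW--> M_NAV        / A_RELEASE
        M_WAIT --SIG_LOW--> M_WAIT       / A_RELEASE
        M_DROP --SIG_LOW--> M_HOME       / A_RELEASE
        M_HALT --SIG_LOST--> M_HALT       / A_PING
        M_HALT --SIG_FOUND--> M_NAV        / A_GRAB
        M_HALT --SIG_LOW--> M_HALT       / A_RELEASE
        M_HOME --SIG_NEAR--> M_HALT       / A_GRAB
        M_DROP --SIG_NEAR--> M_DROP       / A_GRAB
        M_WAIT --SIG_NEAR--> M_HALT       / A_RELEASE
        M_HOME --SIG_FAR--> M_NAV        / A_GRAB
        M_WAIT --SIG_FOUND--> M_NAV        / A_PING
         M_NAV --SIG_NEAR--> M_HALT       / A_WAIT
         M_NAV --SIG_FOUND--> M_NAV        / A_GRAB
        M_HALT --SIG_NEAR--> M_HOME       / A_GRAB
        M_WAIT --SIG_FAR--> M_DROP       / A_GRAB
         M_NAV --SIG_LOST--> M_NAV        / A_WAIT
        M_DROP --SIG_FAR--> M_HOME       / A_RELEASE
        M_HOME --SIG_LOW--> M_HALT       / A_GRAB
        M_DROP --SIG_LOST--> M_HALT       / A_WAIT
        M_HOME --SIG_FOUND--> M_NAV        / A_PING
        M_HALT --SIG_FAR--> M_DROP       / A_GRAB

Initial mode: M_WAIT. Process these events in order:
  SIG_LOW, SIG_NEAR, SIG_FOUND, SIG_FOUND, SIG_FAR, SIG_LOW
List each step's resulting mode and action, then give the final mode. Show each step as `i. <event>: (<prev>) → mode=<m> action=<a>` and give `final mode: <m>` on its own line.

final mode: M_NAV

1. SIG_LOW: (M_WAIT) → mode=M_WAIT action=A_RELEASE
2. SIG_NEAR: (M_WAIT) → mode=M_HALT action=A_RELEASE
3. SIG_FOUND: (M_HALT) → mode=M_NAV action=A_GRAB
4. SIG_FOUND: (M_NAV) → mode=M_NAV action=A_GRAB
5. SIG_FAR: (M_NAV) → mode=M_NAV action=A_PING
6. SIG_LOW: (M_NAV) → mode=M_NAV action=A_RELEASE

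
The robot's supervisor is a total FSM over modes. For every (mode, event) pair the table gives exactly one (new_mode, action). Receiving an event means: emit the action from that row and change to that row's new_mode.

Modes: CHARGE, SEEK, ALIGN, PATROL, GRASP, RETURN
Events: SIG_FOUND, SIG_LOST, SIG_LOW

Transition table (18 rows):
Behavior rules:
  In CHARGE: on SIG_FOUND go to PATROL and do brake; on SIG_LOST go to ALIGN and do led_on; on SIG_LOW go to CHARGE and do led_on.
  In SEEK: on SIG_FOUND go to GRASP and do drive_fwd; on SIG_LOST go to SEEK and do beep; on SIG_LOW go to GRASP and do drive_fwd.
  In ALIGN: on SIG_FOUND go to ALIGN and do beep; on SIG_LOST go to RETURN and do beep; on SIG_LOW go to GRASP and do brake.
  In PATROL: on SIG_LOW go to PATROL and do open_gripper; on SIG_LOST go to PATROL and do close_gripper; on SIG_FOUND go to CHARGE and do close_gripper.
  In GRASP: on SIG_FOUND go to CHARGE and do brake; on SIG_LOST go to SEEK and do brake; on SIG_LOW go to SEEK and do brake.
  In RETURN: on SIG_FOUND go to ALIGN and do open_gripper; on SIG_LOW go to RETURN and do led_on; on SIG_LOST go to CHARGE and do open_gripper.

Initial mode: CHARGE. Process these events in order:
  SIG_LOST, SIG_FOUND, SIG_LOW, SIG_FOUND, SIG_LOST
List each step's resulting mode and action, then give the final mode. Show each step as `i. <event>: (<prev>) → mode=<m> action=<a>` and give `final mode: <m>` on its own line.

final mode: ALIGN

1. SIG_LOST: (CHARGE) → mode=ALIGN action=led_on
2. SIG_FOUND: (ALIGN) → mode=ALIGN action=beep
3. SIG_LOW: (ALIGN) → mode=GRASP action=brake
4. SIG_FOUND: (GRASP) → mode=CHARGE action=brake
5. SIG_LOST: (CHARGE) → mode=ALIGN action=led_on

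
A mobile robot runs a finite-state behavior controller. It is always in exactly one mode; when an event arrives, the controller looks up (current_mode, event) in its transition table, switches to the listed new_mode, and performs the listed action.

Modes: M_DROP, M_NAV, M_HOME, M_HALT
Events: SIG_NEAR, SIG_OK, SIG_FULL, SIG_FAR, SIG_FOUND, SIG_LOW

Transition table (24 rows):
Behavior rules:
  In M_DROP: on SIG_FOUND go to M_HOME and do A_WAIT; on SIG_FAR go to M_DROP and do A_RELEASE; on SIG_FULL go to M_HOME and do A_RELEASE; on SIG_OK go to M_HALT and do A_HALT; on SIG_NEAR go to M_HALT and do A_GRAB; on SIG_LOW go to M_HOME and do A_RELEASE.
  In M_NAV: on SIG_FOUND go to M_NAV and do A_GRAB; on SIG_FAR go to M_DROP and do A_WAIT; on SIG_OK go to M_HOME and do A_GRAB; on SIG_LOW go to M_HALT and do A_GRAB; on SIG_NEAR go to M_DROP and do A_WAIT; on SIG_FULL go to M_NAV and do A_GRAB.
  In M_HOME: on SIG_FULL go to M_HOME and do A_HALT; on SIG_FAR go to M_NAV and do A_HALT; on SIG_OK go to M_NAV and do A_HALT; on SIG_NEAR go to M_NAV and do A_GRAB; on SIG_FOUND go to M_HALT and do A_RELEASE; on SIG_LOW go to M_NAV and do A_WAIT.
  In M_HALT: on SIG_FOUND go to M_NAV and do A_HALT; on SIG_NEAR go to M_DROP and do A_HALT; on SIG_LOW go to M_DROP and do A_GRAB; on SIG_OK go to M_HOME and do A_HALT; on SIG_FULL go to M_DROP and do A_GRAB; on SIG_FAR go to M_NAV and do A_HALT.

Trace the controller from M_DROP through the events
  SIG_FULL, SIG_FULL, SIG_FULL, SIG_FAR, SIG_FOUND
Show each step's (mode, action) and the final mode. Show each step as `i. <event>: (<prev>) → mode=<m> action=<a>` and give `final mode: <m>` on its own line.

1. SIG_FULL: (M_DROP) → mode=M_HOME action=A_RELEASE
2. SIG_FULL: (M_HOME) → mode=M_HOME action=A_HALT
3. SIG_FULL: (M_HOME) → mode=M_HOME action=A_HALT
4. SIG_FAR: (M_HOME) → mode=M_NAV action=A_HALT
5. SIG_FOUND: (M_NAV) → mode=M_NAV action=A_GRAB

final mode: M_NAV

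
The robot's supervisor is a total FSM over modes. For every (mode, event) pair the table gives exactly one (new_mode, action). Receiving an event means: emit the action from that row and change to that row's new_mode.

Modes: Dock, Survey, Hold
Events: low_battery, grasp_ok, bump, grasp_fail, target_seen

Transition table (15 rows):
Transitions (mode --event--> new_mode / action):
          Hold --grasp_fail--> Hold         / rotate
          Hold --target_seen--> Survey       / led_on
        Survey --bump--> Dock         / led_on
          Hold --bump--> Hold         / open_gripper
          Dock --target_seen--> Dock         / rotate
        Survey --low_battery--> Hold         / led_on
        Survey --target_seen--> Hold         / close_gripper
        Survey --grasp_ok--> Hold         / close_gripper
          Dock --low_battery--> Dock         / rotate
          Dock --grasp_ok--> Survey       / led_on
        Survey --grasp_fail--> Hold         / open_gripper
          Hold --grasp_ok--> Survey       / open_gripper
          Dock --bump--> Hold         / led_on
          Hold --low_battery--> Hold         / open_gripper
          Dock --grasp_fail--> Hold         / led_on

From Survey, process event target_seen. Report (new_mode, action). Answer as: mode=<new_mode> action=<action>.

mode=Hold action=close_gripper

current mode = Survey; filter table to that mode:
  (Survey, bump) → (Dock, led_on)
  (Survey, low_battery) → (Hold, led_on)
  (Survey, target_seen) → (Hold, close_gripper)  ← event matches
  (Survey, grasp_ok) → (Hold, close_gripper)
  (Survey, grasp_fail) → (Hold, open_gripper)
event = target_seen selects (Hold, close_gripper)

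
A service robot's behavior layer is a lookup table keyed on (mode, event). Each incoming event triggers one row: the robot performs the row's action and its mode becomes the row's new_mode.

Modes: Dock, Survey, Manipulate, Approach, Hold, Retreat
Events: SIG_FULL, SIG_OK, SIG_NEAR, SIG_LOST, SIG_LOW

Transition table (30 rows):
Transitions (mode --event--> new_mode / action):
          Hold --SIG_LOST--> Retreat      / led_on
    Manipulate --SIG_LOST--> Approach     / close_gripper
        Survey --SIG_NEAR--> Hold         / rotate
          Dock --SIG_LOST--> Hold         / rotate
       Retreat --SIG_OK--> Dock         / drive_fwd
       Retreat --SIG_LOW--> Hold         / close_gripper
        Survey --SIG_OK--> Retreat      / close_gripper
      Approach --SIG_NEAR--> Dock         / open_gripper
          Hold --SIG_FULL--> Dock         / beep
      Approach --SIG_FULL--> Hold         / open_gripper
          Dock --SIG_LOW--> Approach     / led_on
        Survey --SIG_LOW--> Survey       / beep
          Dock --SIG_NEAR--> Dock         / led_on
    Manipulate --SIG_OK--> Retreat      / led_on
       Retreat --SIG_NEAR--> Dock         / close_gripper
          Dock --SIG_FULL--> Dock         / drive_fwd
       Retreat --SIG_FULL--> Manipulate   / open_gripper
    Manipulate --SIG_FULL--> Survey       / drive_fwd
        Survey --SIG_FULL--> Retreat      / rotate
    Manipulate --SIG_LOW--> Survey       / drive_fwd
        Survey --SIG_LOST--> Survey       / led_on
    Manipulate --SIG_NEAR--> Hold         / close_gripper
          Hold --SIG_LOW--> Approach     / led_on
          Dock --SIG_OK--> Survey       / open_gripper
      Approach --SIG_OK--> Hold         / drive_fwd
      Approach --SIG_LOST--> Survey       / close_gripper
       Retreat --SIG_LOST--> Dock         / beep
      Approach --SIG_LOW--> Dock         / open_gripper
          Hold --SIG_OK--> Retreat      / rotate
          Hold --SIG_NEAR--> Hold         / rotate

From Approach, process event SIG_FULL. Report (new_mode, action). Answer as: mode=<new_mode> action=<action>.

mode=Hold action=open_gripper

current mode = Approach; filter table to that mode:
  (Approach, SIG_NEAR) → (Dock, open_gripper)
  (Approach, SIG_FULL) → (Hold, open_gripper)  ← event matches
  (Approach, SIG_OK) → (Hold, drive_fwd)
  (Approach, SIG_LOST) → (Survey, close_gripper)
  (Approach, SIG_LOW) → (Dock, open_gripper)
event = SIG_FULL selects (Hold, open_gripper)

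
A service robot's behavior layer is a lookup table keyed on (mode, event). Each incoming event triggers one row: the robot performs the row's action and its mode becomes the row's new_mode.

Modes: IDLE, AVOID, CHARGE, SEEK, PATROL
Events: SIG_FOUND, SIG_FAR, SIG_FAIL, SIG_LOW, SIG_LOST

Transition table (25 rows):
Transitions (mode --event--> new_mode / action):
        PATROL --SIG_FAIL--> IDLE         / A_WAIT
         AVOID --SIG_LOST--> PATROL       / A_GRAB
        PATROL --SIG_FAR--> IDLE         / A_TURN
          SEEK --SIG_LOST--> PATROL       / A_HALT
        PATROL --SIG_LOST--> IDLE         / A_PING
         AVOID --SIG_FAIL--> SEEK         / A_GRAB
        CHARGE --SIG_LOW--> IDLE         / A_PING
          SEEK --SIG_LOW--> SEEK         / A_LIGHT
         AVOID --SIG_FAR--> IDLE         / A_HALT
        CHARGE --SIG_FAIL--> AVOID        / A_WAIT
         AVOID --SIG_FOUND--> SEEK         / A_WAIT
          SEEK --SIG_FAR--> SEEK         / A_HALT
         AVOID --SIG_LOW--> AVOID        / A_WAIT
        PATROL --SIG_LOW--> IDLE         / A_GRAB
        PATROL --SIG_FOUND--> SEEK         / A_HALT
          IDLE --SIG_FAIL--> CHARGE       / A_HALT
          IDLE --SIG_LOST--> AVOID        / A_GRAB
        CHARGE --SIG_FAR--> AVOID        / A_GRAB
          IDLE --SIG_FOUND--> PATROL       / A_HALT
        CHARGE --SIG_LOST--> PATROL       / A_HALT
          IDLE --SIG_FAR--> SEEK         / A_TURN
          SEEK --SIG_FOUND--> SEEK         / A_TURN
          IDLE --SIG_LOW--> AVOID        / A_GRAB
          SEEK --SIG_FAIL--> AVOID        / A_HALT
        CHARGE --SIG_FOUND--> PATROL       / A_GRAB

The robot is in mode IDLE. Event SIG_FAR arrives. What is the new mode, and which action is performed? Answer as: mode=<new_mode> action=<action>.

current mode = IDLE; filter table to that mode:
  (IDLE, SIG_FAIL) → (CHARGE, A_HALT)
  (IDLE, SIG_LOST) → (AVOID, A_GRAB)
  (IDLE, SIG_FOUND) → (PATROL, A_HALT)
  (IDLE, SIG_FAR) → (SEEK, A_TURN)  ← event matches
  (IDLE, SIG_LOW) → (AVOID, A_GRAB)
event = SIG_FAR selects (SEEK, A_TURN)

mode=SEEK action=A_TURN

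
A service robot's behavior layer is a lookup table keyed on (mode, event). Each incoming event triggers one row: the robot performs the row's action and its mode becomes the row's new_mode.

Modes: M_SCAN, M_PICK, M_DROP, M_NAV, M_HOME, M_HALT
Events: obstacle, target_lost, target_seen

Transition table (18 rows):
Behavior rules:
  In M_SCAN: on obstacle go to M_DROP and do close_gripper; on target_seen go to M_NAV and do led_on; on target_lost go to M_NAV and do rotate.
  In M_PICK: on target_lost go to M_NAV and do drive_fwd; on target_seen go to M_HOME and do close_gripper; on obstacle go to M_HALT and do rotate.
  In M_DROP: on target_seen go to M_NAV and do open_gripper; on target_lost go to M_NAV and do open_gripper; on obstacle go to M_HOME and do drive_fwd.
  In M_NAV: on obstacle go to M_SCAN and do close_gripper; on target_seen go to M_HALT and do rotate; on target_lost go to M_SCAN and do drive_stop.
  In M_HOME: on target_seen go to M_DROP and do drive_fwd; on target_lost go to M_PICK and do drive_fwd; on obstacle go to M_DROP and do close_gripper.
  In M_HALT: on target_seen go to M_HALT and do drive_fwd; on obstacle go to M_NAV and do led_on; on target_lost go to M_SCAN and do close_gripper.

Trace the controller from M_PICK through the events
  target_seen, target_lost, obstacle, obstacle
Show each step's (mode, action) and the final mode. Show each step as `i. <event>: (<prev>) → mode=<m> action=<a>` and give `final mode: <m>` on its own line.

1. target_seen: (M_PICK) → mode=M_HOME action=close_gripper
2. target_lost: (M_HOME) → mode=M_PICK action=drive_fwd
3. obstacle: (M_PICK) → mode=M_HALT action=rotate
4. obstacle: (M_HALT) → mode=M_NAV action=led_on

final mode: M_NAV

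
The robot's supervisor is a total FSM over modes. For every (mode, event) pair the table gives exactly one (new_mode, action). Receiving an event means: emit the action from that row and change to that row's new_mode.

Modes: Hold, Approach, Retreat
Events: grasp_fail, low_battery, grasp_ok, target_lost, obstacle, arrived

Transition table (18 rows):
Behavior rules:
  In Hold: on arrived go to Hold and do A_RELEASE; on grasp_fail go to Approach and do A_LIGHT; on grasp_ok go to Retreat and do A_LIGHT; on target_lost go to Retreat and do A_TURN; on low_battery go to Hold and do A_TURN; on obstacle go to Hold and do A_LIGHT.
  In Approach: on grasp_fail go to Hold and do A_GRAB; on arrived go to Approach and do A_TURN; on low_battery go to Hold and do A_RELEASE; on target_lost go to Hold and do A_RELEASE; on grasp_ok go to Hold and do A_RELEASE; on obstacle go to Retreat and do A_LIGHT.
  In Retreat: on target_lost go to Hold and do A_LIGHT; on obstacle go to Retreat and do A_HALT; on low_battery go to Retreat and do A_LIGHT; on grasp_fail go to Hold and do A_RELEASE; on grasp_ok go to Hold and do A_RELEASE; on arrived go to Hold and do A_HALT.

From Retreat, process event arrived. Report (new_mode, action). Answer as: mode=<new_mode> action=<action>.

mode=Hold action=A_HALT

current mode = Retreat; filter table to that mode:
  (Retreat, target_lost) → (Hold, A_LIGHT)
  (Retreat, obstacle) → (Retreat, A_HALT)
  (Retreat, low_battery) → (Retreat, A_LIGHT)
  (Retreat, grasp_fail) → (Hold, A_RELEASE)
  (Retreat, grasp_ok) → (Hold, A_RELEASE)
  (Retreat, arrived) → (Hold, A_HALT)  ← event matches
event = arrived selects (Hold, A_HALT)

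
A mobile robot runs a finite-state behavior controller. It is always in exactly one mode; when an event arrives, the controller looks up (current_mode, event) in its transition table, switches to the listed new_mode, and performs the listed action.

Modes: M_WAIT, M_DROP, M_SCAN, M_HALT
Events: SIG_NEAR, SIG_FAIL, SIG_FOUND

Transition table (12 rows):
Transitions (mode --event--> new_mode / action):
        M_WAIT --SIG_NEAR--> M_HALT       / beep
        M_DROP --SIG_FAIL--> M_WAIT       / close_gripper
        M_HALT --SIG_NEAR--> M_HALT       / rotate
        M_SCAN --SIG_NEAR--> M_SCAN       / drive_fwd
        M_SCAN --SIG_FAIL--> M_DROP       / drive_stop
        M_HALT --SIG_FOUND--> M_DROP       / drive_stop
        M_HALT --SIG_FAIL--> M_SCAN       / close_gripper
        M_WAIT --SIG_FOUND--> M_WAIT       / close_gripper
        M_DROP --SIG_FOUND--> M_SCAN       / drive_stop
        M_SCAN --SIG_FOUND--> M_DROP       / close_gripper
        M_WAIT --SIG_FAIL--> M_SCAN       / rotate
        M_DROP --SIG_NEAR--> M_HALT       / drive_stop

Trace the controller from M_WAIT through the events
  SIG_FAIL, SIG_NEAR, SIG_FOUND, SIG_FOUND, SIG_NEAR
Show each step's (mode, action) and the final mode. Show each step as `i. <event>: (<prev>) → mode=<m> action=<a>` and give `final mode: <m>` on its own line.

1. SIG_FAIL: (M_WAIT) → mode=M_SCAN action=rotate
2. SIG_NEAR: (M_SCAN) → mode=M_SCAN action=drive_fwd
3. SIG_FOUND: (M_SCAN) → mode=M_DROP action=close_gripper
4. SIG_FOUND: (M_DROP) → mode=M_SCAN action=drive_stop
5. SIG_NEAR: (M_SCAN) → mode=M_SCAN action=drive_fwd

final mode: M_SCAN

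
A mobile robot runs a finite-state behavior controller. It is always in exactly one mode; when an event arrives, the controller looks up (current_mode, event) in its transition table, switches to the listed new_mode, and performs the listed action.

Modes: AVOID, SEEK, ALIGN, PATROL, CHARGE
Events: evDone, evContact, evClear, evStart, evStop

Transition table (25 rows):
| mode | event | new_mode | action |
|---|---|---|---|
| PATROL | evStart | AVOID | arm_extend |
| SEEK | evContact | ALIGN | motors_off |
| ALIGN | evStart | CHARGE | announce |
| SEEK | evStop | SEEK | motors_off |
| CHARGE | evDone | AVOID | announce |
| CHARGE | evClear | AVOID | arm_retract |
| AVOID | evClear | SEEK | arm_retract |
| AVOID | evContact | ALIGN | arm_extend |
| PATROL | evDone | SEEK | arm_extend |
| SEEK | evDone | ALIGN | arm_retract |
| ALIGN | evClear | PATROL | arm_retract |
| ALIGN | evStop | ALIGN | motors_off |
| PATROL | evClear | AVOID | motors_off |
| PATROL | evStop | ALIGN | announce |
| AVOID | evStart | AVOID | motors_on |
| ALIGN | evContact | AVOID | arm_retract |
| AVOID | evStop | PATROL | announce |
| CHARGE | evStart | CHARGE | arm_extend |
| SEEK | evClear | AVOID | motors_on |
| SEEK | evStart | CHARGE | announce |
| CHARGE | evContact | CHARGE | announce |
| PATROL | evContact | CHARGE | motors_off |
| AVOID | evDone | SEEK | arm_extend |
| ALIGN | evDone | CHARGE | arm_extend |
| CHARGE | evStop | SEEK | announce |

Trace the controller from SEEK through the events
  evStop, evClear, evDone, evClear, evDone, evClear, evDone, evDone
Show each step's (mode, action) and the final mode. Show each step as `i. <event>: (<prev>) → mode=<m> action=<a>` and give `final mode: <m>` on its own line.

final mode: ALIGN

1. evStop: (SEEK) → mode=SEEK action=motors_off
2. evClear: (SEEK) → mode=AVOID action=motors_on
3. evDone: (AVOID) → mode=SEEK action=arm_extend
4. evClear: (SEEK) → mode=AVOID action=motors_on
5. evDone: (AVOID) → mode=SEEK action=arm_extend
6. evClear: (SEEK) → mode=AVOID action=motors_on
7. evDone: (AVOID) → mode=SEEK action=arm_extend
8. evDone: (SEEK) → mode=ALIGN action=arm_retract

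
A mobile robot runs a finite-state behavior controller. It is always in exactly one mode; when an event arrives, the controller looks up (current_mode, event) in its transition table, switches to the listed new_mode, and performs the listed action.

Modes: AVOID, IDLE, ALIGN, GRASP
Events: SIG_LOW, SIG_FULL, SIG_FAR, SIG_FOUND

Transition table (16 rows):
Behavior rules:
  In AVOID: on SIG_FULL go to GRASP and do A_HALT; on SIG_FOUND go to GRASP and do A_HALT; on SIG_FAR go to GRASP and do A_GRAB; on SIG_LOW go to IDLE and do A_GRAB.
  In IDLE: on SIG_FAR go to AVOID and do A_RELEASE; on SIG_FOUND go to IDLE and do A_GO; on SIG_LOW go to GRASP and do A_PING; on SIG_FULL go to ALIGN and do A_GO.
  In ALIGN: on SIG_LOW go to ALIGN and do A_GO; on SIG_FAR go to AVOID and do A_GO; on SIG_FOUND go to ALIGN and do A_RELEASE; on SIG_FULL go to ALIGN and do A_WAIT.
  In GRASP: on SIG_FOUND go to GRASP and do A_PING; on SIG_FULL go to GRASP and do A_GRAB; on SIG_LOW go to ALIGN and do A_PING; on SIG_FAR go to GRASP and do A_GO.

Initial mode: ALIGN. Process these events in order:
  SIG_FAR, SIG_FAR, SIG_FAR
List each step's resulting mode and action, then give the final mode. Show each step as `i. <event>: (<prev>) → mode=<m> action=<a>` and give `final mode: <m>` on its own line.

final mode: GRASP

1. SIG_FAR: (ALIGN) → mode=AVOID action=A_GO
2. SIG_FAR: (AVOID) → mode=GRASP action=A_GRAB
3. SIG_FAR: (GRASP) → mode=GRASP action=A_GO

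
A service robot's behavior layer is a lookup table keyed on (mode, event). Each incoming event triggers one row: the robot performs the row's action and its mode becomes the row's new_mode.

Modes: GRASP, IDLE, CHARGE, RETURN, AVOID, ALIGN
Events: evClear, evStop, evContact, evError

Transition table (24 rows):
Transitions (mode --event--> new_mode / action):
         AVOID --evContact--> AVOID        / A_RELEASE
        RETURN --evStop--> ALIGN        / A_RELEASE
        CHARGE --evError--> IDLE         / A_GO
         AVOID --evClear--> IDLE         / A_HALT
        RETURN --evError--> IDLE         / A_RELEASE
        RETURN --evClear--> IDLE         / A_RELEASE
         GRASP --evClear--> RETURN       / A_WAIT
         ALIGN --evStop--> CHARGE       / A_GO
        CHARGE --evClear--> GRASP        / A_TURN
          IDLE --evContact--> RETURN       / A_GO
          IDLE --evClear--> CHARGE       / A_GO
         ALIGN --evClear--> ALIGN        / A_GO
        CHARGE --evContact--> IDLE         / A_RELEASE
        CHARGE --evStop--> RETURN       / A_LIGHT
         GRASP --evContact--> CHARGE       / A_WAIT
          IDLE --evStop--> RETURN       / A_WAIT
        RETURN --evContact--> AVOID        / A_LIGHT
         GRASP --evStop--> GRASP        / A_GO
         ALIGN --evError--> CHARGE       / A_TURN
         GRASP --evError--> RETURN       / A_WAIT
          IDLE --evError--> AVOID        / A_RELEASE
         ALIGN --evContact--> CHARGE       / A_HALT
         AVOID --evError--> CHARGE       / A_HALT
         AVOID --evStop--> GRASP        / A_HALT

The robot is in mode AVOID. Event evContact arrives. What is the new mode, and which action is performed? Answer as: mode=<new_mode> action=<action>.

mode=AVOID action=A_RELEASE

current mode = AVOID; filter table to that mode:
  (AVOID, evContact) → (AVOID, A_RELEASE)  ← event matches
  (AVOID, evClear) → (IDLE, A_HALT)
  (AVOID, evError) → (CHARGE, A_HALT)
  (AVOID, evStop) → (GRASP, A_HALT)
event = evContact selects (AVOID, A_RELEASE)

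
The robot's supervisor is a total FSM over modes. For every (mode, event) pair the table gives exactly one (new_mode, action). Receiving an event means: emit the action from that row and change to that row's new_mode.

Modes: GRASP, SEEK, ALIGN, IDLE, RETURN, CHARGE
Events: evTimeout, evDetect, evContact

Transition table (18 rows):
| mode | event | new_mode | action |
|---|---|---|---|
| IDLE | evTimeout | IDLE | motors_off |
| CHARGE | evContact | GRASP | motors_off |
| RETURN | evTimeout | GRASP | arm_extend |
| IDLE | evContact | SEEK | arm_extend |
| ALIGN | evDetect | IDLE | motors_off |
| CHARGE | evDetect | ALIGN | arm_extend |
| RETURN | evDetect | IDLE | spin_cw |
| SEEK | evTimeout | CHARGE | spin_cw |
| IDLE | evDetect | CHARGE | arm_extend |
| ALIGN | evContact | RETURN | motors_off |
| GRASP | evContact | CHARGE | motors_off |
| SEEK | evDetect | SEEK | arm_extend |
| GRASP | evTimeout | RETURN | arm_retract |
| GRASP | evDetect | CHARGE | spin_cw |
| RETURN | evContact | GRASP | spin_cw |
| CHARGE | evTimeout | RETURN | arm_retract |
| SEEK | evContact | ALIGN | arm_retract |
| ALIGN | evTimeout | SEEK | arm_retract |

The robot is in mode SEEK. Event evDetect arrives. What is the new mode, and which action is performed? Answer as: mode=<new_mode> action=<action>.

current mode = SEEK; filter table to that mode:
  (SEEK, evTimeout) → (CHARGE, spin_cw)
  (SEEK, evDetect) → (SEEK, arm_extend)  ← event matches
  (SEEK, evContact) → (ALIGN, arm_retract)
event = evDetect selects (SEEK, arm_extend)

mode=SEEK action=arm_extend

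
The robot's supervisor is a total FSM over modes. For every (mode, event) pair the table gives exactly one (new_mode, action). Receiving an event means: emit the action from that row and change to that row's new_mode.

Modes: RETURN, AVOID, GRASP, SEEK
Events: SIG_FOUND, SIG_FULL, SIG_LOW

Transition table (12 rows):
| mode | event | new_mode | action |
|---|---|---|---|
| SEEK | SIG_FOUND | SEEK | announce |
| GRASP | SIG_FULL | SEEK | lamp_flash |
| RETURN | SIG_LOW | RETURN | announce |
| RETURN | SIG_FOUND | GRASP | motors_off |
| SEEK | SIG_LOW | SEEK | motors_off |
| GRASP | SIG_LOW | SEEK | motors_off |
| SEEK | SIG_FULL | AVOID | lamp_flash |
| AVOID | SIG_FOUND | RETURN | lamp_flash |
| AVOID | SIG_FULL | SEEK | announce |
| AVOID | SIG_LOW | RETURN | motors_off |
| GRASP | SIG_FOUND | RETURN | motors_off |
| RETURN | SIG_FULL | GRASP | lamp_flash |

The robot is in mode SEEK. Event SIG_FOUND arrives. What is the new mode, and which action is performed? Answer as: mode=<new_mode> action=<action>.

mode=SEEK action=announce

current mode = SEEK; filter table to that mode:
  (SEEK, SIG_FOUND) → (SEEK, announce)  ← event matches
  (SEEK, SIG_LOW) → (SEEK, motors_off)
  (SEEK, SIG_FULL) → (AVOID, lamp_flash)
event = SIG_FOUND selects (SEEK, announce)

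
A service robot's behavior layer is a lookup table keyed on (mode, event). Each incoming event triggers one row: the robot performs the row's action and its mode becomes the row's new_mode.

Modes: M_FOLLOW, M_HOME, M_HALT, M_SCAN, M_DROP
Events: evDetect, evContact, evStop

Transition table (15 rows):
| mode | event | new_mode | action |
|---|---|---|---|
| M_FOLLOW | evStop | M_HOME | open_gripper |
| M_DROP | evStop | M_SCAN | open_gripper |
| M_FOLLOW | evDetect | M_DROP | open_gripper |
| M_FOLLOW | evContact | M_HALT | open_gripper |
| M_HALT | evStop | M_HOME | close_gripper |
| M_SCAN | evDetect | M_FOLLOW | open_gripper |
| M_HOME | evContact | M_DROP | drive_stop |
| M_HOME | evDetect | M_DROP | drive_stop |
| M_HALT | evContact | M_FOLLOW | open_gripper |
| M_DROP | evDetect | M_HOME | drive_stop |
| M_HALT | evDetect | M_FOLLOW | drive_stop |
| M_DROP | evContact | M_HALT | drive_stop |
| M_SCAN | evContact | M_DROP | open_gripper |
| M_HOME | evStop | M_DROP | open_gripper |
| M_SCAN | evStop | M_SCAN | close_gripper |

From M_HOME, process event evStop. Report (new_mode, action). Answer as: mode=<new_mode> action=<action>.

current mode = M_HOME; filter table to that mode:
  (M_HOME, evContact) → (M_DROP, drive_stop)
  (M_HOME, evDetect) → (M_DROP, drive_stop)
  (M_HOME, evStop) → (M_DROP, open_gripper)  ← event matches
event = evStop selects (M_DROP, open_gripper)

mode=M_DROP action=open_gripper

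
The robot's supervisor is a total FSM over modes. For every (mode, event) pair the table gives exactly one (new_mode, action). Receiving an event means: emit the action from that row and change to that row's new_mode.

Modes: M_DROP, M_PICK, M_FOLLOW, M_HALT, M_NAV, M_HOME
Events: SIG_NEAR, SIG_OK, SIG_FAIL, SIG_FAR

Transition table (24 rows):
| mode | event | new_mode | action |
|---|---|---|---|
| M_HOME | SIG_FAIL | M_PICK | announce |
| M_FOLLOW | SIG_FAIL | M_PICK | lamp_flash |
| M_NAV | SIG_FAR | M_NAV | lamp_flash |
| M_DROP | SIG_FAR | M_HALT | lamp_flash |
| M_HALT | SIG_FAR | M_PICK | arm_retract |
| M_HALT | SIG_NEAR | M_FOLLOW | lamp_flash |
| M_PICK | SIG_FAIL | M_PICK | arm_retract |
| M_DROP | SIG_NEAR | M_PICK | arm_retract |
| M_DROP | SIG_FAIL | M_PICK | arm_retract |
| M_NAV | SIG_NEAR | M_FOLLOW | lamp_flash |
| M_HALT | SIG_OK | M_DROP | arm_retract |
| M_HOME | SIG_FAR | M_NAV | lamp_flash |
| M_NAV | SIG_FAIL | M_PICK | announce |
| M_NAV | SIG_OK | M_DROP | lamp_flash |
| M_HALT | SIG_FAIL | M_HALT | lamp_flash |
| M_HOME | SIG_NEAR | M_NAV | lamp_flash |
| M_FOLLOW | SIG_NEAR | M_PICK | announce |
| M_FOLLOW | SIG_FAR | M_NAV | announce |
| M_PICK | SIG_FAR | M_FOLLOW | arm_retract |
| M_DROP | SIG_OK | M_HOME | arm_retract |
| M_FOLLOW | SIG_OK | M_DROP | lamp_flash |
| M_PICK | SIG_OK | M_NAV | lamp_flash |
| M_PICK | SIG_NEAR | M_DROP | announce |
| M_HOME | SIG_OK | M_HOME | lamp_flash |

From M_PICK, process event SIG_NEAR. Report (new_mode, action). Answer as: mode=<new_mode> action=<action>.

mode=M_DROP action=announce

current mode = M_PICK; filter table to that mode:
  (M_PICK, SIG_FAIL) → (M_PICK, arm_retract)
  (M_PICK, SIG_FAR) → (M_FOLLOW, arm_retract)
  (M_PICK, SIG_OK) → (M_NAV, lamp_flash)
  (M_PICK, SIG_NEAR) → (M_DROP, announce)  ← event matches
event = SIG_NEAR selects (M_DROP, announce)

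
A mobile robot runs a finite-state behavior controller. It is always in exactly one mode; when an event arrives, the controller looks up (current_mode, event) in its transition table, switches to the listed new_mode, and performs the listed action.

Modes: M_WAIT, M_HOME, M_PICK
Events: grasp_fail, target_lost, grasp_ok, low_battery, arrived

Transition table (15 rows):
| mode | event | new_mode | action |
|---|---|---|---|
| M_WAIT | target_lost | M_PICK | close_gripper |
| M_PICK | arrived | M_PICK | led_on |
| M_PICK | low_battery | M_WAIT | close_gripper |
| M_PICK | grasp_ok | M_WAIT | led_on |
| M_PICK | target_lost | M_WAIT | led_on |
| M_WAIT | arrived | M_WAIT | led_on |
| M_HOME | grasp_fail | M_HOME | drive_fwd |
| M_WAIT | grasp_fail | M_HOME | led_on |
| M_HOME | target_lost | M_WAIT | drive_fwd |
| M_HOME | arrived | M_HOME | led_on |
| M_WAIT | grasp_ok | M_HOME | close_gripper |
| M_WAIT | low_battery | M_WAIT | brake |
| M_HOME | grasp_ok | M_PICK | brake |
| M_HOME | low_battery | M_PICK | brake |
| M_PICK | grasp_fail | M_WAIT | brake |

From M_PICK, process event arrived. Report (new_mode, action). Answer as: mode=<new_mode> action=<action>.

mode=M_PICK action=led_on

current mode = M_PICK; filter table to that mode:
  (M_PICK, arrived) → (M_PICK, led_on)  ← event matches
  (M_PICK, low_battery) → (M_WAIT, close_gripper)
  (M_PICK, grasp_ok) → (M_WAIT, led_on)
  (M_PICK, target_lost) → (M_WAIT, led_on)
  (M_PICK, grasp_fail) → (M_WAIT, brake)
event = arrived selects (M_PICK, led_on)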